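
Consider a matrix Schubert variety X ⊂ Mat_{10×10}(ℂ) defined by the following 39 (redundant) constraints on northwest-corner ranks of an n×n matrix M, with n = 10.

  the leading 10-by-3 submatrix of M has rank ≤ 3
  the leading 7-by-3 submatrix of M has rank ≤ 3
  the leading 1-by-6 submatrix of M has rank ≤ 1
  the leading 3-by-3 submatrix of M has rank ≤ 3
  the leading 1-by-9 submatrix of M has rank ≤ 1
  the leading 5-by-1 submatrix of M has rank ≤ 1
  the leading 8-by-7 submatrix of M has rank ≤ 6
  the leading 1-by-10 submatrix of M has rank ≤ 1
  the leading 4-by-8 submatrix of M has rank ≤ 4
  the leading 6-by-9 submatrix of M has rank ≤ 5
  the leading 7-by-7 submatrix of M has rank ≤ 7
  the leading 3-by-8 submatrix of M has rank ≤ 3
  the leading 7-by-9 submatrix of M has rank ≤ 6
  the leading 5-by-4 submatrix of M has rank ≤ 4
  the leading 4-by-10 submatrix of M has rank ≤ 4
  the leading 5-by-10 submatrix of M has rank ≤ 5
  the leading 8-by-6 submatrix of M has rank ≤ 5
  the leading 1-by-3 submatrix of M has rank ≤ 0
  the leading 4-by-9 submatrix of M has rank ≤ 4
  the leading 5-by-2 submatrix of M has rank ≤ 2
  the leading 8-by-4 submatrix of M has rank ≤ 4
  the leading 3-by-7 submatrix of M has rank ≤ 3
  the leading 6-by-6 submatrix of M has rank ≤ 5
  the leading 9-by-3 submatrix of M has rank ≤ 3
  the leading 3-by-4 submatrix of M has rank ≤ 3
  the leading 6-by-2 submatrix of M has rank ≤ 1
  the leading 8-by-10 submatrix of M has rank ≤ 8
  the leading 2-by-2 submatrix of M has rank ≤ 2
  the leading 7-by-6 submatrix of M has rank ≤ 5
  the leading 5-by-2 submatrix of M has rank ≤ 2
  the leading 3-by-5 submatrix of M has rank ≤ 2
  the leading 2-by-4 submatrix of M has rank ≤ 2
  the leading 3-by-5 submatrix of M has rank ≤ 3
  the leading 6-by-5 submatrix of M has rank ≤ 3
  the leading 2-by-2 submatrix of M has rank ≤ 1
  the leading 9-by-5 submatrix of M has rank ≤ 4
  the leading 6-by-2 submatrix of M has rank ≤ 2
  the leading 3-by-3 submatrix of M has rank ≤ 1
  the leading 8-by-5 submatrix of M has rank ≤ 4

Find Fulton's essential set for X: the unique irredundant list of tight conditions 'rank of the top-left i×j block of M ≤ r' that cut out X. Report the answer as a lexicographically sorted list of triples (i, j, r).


Recovering R(i,j) via the rank-extension bound from the 39 conditions:

  R[1]: 0 0 0 1 1 1 1 1 1 1
  R[2]: 1 1 1 2 2 2 2 2 2 2
  R[3]: 1 1 1 2 2 3 3 3 3 3
  R[4]: 1 1 2 3 3 4 4 4 4 4
  R[5]: 1 1 2 3 3 4 5 5 5 5
  R[6]: 1 1 2 3 3 4 5 5 5 6
  R[7]: 1 2 3 4 4 5 6 6 6 7
  R[8]: 1 2 3 4 4 5 6 7 7 8
  R[9]: 1 2 3 4 4 5 6 7 8 9
  R[10]: 1 2 3 4 5 6 7 8 9 10

reading off 1-entries of Δ²R: w = (4, 1, 6, 3, 7, 10, 2, 8, 9, 5).

ℓ(w)=15; the 7 essential cells (i,j,r):

[(1, 3, 0), (3, 3, 1), (3, 5, 2), (6, 2, 1), (6, 5, 3), (6, 9, 5), (9, 5, 4)]


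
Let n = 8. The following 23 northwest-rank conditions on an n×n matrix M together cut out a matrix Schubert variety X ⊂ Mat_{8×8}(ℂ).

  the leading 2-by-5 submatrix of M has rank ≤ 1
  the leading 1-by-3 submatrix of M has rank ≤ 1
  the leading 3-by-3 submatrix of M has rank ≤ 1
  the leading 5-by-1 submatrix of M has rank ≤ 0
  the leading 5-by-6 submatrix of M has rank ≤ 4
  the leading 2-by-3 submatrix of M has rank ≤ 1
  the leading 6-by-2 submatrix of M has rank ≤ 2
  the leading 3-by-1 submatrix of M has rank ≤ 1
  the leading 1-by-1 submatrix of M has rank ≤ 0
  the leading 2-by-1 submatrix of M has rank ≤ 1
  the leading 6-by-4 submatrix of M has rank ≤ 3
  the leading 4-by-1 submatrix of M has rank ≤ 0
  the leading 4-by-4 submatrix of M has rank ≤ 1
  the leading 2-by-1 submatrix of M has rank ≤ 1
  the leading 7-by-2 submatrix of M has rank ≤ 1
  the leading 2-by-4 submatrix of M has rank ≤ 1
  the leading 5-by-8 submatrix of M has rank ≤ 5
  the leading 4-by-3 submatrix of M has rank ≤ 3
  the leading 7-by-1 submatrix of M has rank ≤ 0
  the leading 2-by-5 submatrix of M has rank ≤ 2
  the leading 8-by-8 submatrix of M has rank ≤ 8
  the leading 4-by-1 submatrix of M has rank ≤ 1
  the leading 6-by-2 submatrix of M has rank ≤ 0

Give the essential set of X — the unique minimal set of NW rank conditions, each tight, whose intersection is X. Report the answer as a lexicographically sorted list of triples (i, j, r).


Recovering R(i,j) via the rank-extension bound from the 23 conditions:

  R[1]: 0 0 1 1 1 1 1 1
  R[2]: 0 0 1 1 1 2 2 2
  R[3]: 0 0 1 1 2 3 3 3
  R[4]: 0 0 1 1 2 3 4 4
  R[5]: 0 0 1 2 3 4 5 5
  R[6]: 0 0 1 2 3 4 5 6
  R[7]: 0 1 2 3 4 5 6 7
  R[8]: 1 2 3 4 5 6 7 8

so w = (3, 6, 5, 7, 4, 8, 2, 1).

|D(w)|=17, |Ess(w)|=4:

[(2, 5, 1), (4, 4, 1), (6, 2, 0), (7, 1, 0)]


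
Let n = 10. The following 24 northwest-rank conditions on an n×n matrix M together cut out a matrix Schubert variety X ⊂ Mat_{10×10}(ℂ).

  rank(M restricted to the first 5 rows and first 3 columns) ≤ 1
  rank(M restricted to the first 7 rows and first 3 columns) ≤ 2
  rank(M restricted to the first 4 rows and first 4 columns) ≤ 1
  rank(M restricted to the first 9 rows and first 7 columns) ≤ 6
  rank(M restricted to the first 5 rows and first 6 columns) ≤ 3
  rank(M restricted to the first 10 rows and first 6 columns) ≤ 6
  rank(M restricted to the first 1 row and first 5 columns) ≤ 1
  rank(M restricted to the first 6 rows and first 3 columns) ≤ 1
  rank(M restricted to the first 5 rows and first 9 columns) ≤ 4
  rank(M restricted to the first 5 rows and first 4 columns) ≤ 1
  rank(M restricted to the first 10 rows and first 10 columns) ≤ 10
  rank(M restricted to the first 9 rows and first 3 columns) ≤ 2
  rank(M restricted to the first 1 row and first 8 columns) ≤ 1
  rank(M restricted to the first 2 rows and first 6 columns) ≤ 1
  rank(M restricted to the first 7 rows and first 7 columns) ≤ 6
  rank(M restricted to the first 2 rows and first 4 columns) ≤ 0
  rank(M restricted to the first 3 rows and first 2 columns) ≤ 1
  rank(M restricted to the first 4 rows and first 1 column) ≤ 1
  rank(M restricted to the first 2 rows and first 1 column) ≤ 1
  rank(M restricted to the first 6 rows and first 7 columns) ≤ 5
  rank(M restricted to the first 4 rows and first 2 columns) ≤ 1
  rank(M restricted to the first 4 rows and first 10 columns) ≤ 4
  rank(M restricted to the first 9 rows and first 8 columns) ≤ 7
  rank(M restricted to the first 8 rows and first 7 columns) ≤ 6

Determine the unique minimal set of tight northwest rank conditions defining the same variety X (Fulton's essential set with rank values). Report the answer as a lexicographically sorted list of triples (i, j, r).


The tightest implied rank at each (i,j), from the 24 conditions:

  i=1: 0, 0, 0, 0, 1, 1, 1, 1, 1, 1
  i=2: 0, 0, 0, 0, 1, 1, 2, 2, 2, 2
  i=3: 1, 1, 1, 1, 2, 2, 3, 3, 3, 3
  i=4: 1, 1, 1, 1, 2, 3, 4, 4, 4, 4
  i=5: 1, 1, 1, 1, 2, 3, 4, 4, 4, 5
  i=6: 1, 1, 1, 2, 3, 4, 5, 5, 5, 6
  i=7: 1, 2, 2, 3, 4, 5, 6, 6, 6, 7
  i=8: 1, 2, 2, 3, 4, 5, 6, 7, 7, 8
  i=9: 1, 2, 2, 3, 4, 5, 6, 7, 8, 9
  i=10: 1, 2, 3, 4, 5, 6, 7, 8, 9, 10

so w = (5, 7, 1, 6, 10, 4, 2, 8, 9, 3).

6 SE-corners of the 21-cell Rothe diagram give Ess(w):

[(2, 4, 0), (2, 6, 1), (5, 4, 1), (5, 9, 4), (6, 3, 1), (9, 3, 2)]


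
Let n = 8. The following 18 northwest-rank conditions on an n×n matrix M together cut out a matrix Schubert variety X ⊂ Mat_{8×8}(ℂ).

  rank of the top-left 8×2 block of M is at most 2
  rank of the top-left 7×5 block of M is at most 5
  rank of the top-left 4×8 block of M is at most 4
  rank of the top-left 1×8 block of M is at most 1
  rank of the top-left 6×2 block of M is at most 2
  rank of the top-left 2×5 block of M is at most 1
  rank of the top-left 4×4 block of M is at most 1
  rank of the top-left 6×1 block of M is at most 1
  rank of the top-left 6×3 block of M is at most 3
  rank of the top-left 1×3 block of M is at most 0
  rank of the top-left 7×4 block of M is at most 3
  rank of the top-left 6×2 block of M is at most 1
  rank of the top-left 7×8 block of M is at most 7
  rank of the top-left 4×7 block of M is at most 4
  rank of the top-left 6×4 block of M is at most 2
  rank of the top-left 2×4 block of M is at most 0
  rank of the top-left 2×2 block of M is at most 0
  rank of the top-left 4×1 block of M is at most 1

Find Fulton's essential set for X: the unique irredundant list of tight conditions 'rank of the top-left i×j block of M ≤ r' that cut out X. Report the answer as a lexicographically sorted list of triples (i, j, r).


Propagating the 18 rank bounds to every northwest block:

  row 1: 0  0  0  0  1  1  1  1
  row 2: 0  0  0  0  1  2  2  2
  row 3: 1  1  1  1  2  3  3  3
  row 4: 1  1  1  1  2  3  4  4
  row 5: 1  1  2  2  3  4  5  5
  row 6: 1  1  2  2  3  4  5  6
  row 7: 1  2  3  3  4  5  6  7
  row 8: 1  2  3  4  5  6  7  8

second differences of R give the permutation w = (5, 6, 1, 7, 3, 8, 2, 4).

ℓ(w)=14; the 4 essential cells (i,j,r):

[(2, 4, 0), (4, 4, 1), (6, 2, 1), (6, 4, 2)]


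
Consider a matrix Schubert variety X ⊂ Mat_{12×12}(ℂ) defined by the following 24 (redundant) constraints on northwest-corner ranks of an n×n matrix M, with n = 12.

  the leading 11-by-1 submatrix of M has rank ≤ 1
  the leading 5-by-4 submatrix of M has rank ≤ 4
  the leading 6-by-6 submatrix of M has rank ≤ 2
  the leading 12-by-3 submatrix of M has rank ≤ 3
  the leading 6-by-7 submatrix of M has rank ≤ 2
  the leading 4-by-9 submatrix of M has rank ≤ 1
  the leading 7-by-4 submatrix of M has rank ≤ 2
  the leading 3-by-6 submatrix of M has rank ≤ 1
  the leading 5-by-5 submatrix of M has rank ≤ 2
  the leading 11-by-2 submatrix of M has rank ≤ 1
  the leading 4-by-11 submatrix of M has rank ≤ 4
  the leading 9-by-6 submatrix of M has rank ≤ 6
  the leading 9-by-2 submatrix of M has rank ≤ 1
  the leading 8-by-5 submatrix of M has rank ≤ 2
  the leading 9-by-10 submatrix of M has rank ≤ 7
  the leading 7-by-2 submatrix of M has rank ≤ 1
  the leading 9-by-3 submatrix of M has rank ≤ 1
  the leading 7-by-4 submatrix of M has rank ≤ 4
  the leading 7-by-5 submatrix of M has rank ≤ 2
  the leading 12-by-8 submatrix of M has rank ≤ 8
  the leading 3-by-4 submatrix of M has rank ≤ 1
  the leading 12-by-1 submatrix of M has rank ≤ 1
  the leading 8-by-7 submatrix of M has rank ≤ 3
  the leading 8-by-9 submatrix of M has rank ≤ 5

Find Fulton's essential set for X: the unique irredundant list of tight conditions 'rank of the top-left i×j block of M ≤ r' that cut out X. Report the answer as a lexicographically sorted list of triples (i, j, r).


Reconstructing r_w from the 24 given conditions:

  R[1]: 1 1 1 1 1 1 1 1 1 1 1 1
  R[2]: 1 1 1 1 1 1 1 1 1 2 2 2
  R[3]: 1 1 1 1 1 1 1 1 1 2 3 3
  R[4]: 1 1 1 1 1 1 1 1 1 2 3 4
  R[5]: 1 1 1 2 2 2 2 2 2 3 4 5
  R[6]: 1 1 1 2 2 2 2 3 3 4 5 6
  R[7]: 1 1 1 2 2 3 3 4 4 5 6 7
  R[8]: 1 1 1 2 2 3 3 4 5 6 7 8
  R[9]: 1 1 1 2 3 4 4 5 6 7 8 9
  R[10]: 1 1 2 3 4 5 5 6 7 8 9 10
  R[11]: 1 1 2 3 4 5 6 7 8 9 10 11
  R[12]: 1 2 3 4 5 6 7 8 9 10 11 12

the unique w with this rank table is (1, 10, 11, 12, 4, 8, 6, 9, 5, 3, 7, 2).

ℓ(w)=42; the 6 essential cells (i,j,r):

[(4, 9, 1), (6, 7, 2), (8, 5, 2), (8, 7, 3), (9, 3, 1), (11, 2, 1)]


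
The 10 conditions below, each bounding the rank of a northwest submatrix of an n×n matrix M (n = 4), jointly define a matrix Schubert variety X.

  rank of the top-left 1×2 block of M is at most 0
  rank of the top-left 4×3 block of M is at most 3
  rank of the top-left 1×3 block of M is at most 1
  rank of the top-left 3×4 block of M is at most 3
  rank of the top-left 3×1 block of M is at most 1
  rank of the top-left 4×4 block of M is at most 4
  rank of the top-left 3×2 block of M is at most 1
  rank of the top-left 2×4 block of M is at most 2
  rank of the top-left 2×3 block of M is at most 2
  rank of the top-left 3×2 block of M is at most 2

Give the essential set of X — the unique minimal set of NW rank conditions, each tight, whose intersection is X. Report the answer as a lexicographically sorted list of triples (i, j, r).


Rank table r_w(4×4) implied by the 10 constraints:

  0 0 1 1
  1 1 2 2
  1 1 2 3
  1 2 3 4

the unique w with this rank table is (3, 1, 4, 2).

|D(w)|=3, |Ess(w)|=2:

[(1, 2, 0), (3, 2, 1)]


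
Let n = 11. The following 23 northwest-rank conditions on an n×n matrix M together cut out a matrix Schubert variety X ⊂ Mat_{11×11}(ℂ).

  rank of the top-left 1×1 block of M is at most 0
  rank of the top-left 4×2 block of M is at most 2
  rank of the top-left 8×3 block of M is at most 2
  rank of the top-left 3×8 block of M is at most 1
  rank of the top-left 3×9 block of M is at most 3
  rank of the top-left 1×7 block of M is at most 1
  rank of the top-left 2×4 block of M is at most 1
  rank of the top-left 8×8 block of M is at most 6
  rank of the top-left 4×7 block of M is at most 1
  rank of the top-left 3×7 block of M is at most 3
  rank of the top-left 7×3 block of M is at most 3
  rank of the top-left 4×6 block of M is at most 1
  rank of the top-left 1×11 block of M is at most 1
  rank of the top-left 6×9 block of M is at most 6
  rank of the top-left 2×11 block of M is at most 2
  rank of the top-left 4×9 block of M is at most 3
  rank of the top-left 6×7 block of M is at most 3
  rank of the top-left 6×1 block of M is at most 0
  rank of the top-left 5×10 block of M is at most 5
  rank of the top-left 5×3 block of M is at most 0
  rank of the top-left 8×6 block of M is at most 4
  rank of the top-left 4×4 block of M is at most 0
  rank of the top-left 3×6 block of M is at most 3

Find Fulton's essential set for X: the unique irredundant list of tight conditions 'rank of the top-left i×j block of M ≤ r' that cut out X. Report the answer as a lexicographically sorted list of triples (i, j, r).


Reconstructing r_w from the 23 given conditions:

  row 1: 0  0  0  0  1  1  1  1  1  1  1
  row 2: 0  0  0  0  1  1  1  1  2  2  2
  row 3: 0  0  0  0  1  1  1  1  2  3  3
  row 4: 0  0  0  0  1  1  1  2  3  4  4
  row 5: 0  0  0  1  2  2  2  3  4  5  5
  row 6: 0  1  1  2  3  3  3  4  5  6  6
  row 7: 1  2  2  3  4  4  4  5  6  7  7
  row 8: 1  2  2  3  4  4  5  6  7  8  8
  row 9: 1  2  3  4  5  5  6  7  8  9  9
  row 10: 1  2  3  4  5  6  7  8  9  10  10
  row 11: 1  2  3  4  5  6  7  8  9  10  11

so w = (5, 9, 10, 8, 4, 2, 1, 7, 3, 6, 11).

D(w) has 30 cells with 7 SE-corners; essential set:

[(3, 8, 1), (4, 4, 0), (4, 7, 1), (5, 3, 0), (6, 1, 0), (8, 3, 2), (8, 6, 4)]


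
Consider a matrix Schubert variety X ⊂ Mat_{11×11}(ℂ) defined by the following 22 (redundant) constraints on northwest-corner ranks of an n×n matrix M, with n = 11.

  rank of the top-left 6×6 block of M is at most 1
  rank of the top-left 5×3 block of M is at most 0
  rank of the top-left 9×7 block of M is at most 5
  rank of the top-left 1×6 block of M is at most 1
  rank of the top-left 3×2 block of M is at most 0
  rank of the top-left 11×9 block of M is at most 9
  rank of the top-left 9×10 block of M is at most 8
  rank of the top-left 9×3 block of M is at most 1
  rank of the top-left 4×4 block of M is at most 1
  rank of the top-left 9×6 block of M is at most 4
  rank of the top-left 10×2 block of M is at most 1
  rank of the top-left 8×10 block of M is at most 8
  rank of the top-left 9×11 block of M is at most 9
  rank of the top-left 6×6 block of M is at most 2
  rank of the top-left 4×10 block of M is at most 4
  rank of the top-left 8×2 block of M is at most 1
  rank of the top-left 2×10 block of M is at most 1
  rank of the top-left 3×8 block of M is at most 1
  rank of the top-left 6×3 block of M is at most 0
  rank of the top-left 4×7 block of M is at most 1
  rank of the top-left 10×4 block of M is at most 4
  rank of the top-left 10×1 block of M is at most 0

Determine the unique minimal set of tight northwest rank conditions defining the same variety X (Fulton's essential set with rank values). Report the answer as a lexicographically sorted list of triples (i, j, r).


Propagating the 22 rank bounds to every northwest block:

  row 1: 0 | 0 | 0 | 1 | 1 | 1 | 1 | 1 | 1 | 1 | 1
  row 2: 0 | 0 | 0 | 1 | 1 | 1 | 1 | 1 | 1 | 1 | 2
  row 3: 0 | 0 | 0 | 1 | 1 | 1 | 1 | 1 | 2 | 2 | 3
  row 4: 0 | 0 | 0 | 1 | 1 | 1 | 1 | 2 | 3 | 3 | 4
  row 5: 0 | 0 | 0 | 1 | 1 | 1 | 2 | 3 | 4 | 4 | 5
  row 6: 0 | 0 | 0 | 1 | 1 | 1 | 2 | 3 | 4 | 5 | 6
  row 7: 0 | 1 | 1 | 2 | 2 | 2 | 3 | 4 | 5 | 6 | 7
  row 8: 0 | 1 | 1 | 2 | 3 | 3 | 4 | 5 | 6 | 7 | 8
  row 9: 0 | 1 | 1 | 2 | 3 | 4 | 5 | 6 | 7 | 8 | 9
  row 10: 0 | 1 | 2 | 3 | 4 | 5 | 6 | 7 | 8 | 9 | 10
  row 11: 1 | 2 | 3 | 4 | 5 | 6 | 7 | 8 | 9 | 10 | 11

second differences of R give the permutation w = (4, 11, 9, 8, 7, 10, 2, 5, 6, 3, 1).

7 SE-corners of the 41-cell Rothe diagram give Ess(w):

[(2, 10, 1), (3, 8, 1), (4, 7, 1), (6, 3, 0), (6, 6, 1), (9, 3, 1), (10, 1, 0)]


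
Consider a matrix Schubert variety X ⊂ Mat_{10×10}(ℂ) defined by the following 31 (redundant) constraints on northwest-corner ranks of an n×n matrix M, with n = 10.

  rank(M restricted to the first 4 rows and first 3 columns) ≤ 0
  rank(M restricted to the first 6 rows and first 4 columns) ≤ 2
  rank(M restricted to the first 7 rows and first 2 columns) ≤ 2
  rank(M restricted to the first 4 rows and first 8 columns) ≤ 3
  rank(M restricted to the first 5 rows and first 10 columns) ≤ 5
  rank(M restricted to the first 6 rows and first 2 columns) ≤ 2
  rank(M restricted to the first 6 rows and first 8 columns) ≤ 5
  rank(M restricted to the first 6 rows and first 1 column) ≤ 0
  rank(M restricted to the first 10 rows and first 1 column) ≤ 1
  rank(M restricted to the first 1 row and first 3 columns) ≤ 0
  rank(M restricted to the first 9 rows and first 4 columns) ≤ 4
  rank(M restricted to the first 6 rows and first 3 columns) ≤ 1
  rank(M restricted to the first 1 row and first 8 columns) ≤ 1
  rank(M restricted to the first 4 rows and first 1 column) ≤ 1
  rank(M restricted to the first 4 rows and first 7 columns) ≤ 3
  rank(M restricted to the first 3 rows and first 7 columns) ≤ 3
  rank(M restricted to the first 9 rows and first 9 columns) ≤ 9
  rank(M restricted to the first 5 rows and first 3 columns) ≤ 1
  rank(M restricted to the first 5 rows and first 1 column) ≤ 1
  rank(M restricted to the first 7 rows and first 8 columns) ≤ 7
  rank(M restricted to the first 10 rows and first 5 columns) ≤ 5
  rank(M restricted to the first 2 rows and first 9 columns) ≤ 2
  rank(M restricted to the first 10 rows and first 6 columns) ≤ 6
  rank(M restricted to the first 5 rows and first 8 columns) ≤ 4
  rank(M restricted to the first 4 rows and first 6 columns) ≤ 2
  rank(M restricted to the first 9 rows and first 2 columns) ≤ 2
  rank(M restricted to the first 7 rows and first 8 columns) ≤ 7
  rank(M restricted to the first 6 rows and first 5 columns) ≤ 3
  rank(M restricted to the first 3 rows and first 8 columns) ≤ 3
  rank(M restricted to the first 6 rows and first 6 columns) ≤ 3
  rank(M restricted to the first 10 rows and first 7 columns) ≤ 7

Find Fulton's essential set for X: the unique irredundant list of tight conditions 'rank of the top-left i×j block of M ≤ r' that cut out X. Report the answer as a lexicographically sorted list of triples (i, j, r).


Rank table r_w(10×10) implied by the 31 constraints:

  R[1]: 0 0 0 1 1 1 1 1 1 1
  R[2]: 0 0 0 1 2 2 2 2 2 2
  R[3]: 0 0 0 1 2 2 3 3 3 3
  R[4]: 0 0 0 1 2 2 3 3 4 4
  R[5]: 0 1 1 2 3 3 4 4 5 5
  R[6]: 0 1 1 2 3 3 4 5 6 6
  R[7]: 1 2 2 3 4 4 5 6 7 7
  R[8]: 1 2 3 4 5 5 6 7 8 8
  R[9]: 1 2 3 4 5 6 7 8 9 9
  R[10]: 1 2 3 4 5 6 7 8 9 10

so w = (4, 5, 7, 9, 2, 8, 1, 3, 6, 10).

6 SE-corners of the 19-cell Rothe diagram give Ess(w):

[(4, 3, 0), (4, 6, 2), (4, 8, 3), (6, 1, 0), (6, 3, 1), (6, 6, 3)]


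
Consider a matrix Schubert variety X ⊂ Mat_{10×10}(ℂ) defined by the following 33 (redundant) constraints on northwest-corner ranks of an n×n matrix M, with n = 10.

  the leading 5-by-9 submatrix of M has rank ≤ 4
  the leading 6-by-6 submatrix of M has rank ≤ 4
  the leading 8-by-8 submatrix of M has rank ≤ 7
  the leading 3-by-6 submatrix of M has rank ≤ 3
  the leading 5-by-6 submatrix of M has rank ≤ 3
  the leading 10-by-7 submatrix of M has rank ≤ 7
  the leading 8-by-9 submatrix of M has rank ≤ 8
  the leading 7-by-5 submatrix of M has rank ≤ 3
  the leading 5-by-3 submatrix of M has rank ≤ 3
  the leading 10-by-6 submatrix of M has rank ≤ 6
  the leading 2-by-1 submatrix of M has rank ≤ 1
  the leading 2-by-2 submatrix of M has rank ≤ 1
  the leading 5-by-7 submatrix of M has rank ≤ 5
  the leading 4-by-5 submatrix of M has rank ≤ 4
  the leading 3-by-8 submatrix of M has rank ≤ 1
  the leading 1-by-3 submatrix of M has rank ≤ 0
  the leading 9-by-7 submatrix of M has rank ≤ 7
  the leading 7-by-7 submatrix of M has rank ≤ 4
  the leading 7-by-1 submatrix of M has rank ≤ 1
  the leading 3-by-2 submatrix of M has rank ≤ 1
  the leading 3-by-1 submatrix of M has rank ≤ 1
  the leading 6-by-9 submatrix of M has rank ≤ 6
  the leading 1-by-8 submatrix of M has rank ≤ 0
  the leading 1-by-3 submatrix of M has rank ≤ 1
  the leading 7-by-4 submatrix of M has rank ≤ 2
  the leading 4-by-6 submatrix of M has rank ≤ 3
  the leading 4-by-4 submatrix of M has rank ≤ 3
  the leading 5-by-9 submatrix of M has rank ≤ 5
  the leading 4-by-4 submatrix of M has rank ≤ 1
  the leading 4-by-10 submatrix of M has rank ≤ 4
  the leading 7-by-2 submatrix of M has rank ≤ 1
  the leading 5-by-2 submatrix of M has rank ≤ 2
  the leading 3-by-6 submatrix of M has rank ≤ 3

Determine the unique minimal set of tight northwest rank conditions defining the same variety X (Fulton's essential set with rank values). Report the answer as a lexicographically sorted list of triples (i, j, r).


The tightest implied rank at each (i,j), from the 33 conditions:

  R[1]: 0 | 0 | 0 | 0 | 0 | 0 | 0 | 0 | 1 | 1
  R[2]: 1 | 1 | 1 | 1 | 1 | 1 | 1 | 1 | 2 | 2
  R[3]: 1 | 1 | 1 | 1 | 1 | 1 | 1 | 1 | 2 | 3
  R[4]: 1 | 1 | 1 | 1 | 2 | 2 | 2 | 2 | 3 | 4
  R[5]: 1 | 1 | 2 | 2 | 3 | 3 | 3 | 3 | 4 | 5
  R[6]: 1 | 1 | 2 | 2 | 3 | 4 | 4 | 4 | 5 | 6
  R[7]: 1 | 1 | 2 | 2 | 3 | 4 | 4 | 5 | 6 | 7
  R[8]: 1 | 2 | 3 | 3 | 4 | 5 | 5 | 6 | 7 | 8
  R[9]: 1 | 2 | 3 | 4 | 5 | 6 | 6 | 7 | 8 | 9
  R[10]: 1 | 2 | 3 | 4 | 5 | 6 | 7 | 8 | 9 | 10

giving w = (9, 1, 10, 5, 3, 6, 8, 2, 4, 7) via Δ²R.

|D(w)|=24, |Ess(w)|=6:

[(1, 8, 0), (3, 8, 1), (4, 4, 1), (7, 2, 1), (7, 4, 2), (7, 7, 4)]


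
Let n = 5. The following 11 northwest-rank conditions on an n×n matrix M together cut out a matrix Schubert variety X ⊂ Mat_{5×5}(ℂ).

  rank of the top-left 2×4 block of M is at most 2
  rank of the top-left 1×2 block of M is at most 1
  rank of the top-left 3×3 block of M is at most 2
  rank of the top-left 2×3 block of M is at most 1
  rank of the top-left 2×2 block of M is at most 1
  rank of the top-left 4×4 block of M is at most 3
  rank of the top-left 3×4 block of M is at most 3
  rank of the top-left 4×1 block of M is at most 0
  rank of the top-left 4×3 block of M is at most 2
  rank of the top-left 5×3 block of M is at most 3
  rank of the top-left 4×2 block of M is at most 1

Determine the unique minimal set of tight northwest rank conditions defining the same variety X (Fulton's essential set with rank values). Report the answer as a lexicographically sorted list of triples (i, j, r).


Recovering R(i,j) via the rank-extension bound from the 11 conditions:

  R[1]: 0 1 1 1 1
  R[2]: 0 1 1 2 2
  R[3]: 0 1 2 3 3
  R[4]: 0 1 2 3 4
  R[5]: 1 2 3 4 5

reading off 1-entries of Δ²R: w = (2, 4, 3, 5, 1).

2 SE-corners of the 5-cell Rothe diagram give Ess(w):

[(2, 3, 1), (4, 1, 0)]


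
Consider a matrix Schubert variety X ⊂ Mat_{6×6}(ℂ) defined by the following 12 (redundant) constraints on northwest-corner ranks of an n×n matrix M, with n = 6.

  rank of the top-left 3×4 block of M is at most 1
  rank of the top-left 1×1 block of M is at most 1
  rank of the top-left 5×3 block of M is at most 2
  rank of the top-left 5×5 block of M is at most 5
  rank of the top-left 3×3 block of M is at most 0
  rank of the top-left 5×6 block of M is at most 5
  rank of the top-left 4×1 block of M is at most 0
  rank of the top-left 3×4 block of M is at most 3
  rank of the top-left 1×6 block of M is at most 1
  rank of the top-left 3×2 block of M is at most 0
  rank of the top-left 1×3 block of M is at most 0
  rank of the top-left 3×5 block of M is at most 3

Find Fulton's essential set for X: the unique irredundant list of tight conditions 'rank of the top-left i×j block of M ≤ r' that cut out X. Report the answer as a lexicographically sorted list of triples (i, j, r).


Propagating the 12 rank bounds to every northwest block:

  0  0  0  1  1  1
  0  0  0  1  2  2
  0  0  0  1  2  3
  0  1  1  2  3  4
  1  2  2  3  4  5
  1  2  3  4  5  6

second differences of R give the permutation w = (4, 5, 6, 2, 1, 3).

D(w) has 10 cells with 2 SE-corners; essential set:

[(3, 3, 0), (4, 1, 0)]


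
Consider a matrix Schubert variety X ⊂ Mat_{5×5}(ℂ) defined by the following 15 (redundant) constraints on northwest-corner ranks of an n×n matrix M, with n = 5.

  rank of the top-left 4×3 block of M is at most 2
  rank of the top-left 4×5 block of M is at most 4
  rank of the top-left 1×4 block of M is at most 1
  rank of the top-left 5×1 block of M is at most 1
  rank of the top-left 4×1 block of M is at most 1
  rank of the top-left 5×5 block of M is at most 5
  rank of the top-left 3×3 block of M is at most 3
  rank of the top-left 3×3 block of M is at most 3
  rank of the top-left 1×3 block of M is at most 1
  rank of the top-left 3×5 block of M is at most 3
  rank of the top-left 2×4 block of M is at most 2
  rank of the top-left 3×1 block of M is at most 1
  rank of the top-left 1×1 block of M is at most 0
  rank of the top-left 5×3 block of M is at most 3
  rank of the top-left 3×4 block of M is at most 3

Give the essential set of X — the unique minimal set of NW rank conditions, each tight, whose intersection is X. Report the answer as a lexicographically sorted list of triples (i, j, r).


Reconstructing r_w from the 15 given conditions:

  R[1]: 0 1 1 1 1
  R[2]: 1 2 2 2 2
  R[3]: 1 2 2 3 3
  R[4]: 1 2 2 3 4
  R[5]: 1 2 3 4 5

so w = (2, 1, 4, 5, 3).

Fulton essential set (2 of the 3 Rothe cells):

[(1, 1, 0), (4, 3, 2)]


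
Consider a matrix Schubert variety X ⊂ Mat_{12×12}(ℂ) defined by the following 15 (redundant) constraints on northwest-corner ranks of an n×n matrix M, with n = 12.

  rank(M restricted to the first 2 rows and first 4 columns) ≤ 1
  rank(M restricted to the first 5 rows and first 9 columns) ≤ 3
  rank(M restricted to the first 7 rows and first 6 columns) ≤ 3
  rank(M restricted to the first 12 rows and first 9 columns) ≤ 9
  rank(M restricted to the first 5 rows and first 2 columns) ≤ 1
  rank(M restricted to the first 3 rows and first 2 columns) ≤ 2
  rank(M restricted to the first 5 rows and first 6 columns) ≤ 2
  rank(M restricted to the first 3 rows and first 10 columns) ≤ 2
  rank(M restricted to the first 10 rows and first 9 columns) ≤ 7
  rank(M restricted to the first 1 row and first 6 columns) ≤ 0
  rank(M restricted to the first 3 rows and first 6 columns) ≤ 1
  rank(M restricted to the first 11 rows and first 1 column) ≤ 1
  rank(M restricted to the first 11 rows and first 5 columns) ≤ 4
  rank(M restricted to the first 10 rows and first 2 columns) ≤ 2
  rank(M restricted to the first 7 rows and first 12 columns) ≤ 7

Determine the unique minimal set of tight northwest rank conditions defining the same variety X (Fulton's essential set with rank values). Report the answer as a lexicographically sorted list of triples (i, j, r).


The tightest implied rank at each (i,j), from the 15 conditions:

  row 1: 0 0 0 0 0 0 1 1 1 1 1 1
  row 2: 1 1 1 1 1 1 2 2 2 2 2 2
  row 3: 1 1 1 1 1 1 2 2 2 2 3 3
  row 4: 1 1 2 2 2 2 3 3 3 3 4 4
  row 5: 1 1 2 2 2 2 3 3 3 4 5 5
  row 6: 1 2 3 3 3 3 4 4 4 5 6 6
  row 7: 1 2 3 3 3 3 4 5 5 6 7 7
  row 8: 1 2 3 4 4 4 5 6 6 7 8 8
  row 9: 1 2 3 4 4 5 6 7 7 8 9 9
  row 10: 1 2 3 4 4 5 6 7 7 8 9 10
  row 11: 1 2 3 4 4 5 6 7 8 9 10 11
  row 12: 1 2 3 4 5 6 7 8 9 10 11 12

reading off 1-entries of Δ²R: w = (7, 1, 11, 3, 10, 2, 8, 4, 6, 12, 9, 5).

ℓ(w)=28; the 9 essential cells (i,j,r):

[(1, 6, 0), (3, 6, 1), (3, 10, 2), (5, 2, 1), (5, 6, 2), (5, 9, 3), (7, 6, 3), (10, 9, 7), (11, 5, 4)]


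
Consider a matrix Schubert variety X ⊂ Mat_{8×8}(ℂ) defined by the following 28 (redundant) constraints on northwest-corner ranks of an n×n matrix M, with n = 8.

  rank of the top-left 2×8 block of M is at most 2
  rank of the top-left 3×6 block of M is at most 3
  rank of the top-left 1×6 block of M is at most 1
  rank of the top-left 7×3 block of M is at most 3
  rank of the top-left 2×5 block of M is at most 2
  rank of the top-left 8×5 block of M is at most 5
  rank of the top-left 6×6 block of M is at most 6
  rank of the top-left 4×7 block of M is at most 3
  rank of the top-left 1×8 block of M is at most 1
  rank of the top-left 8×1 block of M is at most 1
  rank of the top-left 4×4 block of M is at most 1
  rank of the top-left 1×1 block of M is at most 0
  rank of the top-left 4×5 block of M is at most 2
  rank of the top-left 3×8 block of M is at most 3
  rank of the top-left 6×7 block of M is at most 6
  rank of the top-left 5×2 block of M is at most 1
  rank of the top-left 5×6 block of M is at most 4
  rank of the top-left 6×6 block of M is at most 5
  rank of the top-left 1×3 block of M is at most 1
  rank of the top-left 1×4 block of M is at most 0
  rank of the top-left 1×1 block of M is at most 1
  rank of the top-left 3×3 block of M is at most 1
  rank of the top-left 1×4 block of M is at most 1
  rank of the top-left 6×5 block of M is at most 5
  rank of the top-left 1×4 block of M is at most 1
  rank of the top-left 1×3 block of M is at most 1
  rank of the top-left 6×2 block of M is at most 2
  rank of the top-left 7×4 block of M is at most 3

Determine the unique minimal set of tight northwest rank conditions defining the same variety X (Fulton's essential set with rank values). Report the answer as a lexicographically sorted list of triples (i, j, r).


Rank table r_w(8×8) implied by the 28 constraints:

  R[1]: 0 | 0 | 0 | 0 | 1 | 1 | 1 | 1
  R[2]: 1 | 1 | 1 | 1 | 2 | 2 | 2 | 2
  R[3]: 1 | 1 | 1 | 1 | 2 | 3 | 3 | 3
  R[4]: 1 | 1 | 1 | 1 | 2 | 3 | 3 | 4
  R[5]: 1 | 1 | 2 | 2 | 3 | 4 | 4 | 5
  R[6]: 1 | 2 | 3 | 3 | 4 | 5 | 5 | 6
  R[7]: 1 | 2 | 3 | 3 | 4 | 5 | 6 | 7
  R[8]: 1 | 2 | 3 | 4 | 5 | 6 | 7 | 8

second differences of R give the permutation w = (5, 1, 6, 8, 3, 2, 7, 4).

Fulton essential set (5 of the 13 Rothe cells):

[(1, 4, 0), (4, 4, 1), (4, 7, 3), (5, 2, 1), (7, 4, 3)]


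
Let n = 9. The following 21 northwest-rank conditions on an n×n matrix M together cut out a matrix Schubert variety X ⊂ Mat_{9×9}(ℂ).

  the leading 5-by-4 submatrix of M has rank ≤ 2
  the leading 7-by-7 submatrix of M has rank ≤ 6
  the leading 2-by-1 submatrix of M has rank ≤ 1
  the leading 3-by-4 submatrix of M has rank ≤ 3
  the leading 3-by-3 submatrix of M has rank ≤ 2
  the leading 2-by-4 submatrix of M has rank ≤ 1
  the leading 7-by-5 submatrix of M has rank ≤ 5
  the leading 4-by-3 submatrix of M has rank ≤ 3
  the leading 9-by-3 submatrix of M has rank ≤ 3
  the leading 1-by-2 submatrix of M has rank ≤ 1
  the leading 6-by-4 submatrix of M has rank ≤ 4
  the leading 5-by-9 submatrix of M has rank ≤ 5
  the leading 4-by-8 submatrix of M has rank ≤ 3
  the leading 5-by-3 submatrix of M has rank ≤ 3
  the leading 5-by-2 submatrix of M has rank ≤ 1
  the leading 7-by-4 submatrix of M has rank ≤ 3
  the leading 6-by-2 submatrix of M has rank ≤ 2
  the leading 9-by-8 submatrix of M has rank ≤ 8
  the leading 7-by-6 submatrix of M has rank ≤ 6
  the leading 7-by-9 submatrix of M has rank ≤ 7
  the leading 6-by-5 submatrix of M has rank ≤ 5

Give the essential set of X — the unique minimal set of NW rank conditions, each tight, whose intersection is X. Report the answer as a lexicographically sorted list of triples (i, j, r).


Recovering R(i,j) via the rank-extension bound from the 21 conditions:

  row 1: 1 1 1 1 1 1 1 1 1
  row 2: 1 1 1 1 2 2 2 2 2
  row 3: 1 1 2 2 3 3 3 3 3
  row 4: 1 1 2 2 3 3 3 3 4
  row 5: 1 1 2 2 3 4 4 4 5
  row 6: 1 2 3 3 4 5 5 5 6
  row 7: 1 2 3 3 4 5 6 6 7
  row 8: 1 2 3 4 5 6 7 7 8
  row 9: 1 2 3 4 5 6 7 8 9

reading off 1-entries of Δ²R: w = (1, 5, 3, 9, 6, 2, 7, 4, 8).

ℓ(w)=12; the 5 essential cells (i,j,r):

[(2, 4, 1), (4, 8, 3), (5, 2, 1), (5, 4, 2), (7, 4, 3)]


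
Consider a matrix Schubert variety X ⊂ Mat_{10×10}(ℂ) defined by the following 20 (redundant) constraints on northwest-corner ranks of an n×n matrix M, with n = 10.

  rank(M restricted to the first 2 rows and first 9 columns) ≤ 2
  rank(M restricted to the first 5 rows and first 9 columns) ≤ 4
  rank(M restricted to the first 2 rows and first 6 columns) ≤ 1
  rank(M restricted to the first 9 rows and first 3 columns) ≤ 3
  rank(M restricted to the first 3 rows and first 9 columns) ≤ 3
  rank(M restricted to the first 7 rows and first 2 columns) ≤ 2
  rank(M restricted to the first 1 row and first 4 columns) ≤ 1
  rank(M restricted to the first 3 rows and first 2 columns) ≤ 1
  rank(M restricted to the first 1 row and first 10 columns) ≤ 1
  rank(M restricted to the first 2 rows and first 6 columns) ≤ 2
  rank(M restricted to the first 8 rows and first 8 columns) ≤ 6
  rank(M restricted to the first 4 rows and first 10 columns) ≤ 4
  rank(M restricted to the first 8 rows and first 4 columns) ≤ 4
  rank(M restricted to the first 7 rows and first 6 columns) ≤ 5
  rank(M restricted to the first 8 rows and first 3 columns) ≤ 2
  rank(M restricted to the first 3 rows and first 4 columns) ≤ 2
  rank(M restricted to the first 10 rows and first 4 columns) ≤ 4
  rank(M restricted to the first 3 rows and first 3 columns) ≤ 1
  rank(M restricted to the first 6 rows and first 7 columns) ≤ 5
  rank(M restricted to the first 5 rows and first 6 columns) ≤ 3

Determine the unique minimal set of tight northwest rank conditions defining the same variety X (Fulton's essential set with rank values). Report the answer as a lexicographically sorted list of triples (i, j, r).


Rank table r_w(10×10) implied by the 20 constraints:

  1 | 1 | 1 | 1 | 1 | 1 | 1 | 1 | 1 | 1
  1 | 1 | 1 | 1 | 1 | 1 | 2 | 2 | 2 | 2
  1 | 1 | 1 | 2 | 2 | 2 | 3 | 3 | 3 | 3
  1 | 2 | 2 | 3 | 3 | 3 | 4 | 4 | 4 | 4
  1 | 2 | 2 | 3 | 3 | 3 | 4 | 4 | 4 | 5
  1 | 2 | 2 | 3 | 4 | 4 | 5 | 5 | 5 | 6
  1 | 2 | 2 | 3 | 4 | 5 | 6 | 6 | 6 | 7
  1 | 2 | 2 | 3 | 4 | 5 | 6 | 6 | 7 | 8
  1 | 2 | 3 | 4 | 5 | 6 | 7 | 7 | 8 | 9
  1 | 2 | 3 | 4 | 5 | 6 | 7 | 8 | 9 | 10

reading off 1-entries of Δ²R: w = (1, 7, 4, 2, 10, 5, 6, 9, 3, 8).

D(w) has 16 cells with 6 SE-corners; essential set:

[(2, 6, 1), (3, 3, 1), (5, 6, 3), (5, 9, 4), (8, 3, 2), (8, 8, 6)]


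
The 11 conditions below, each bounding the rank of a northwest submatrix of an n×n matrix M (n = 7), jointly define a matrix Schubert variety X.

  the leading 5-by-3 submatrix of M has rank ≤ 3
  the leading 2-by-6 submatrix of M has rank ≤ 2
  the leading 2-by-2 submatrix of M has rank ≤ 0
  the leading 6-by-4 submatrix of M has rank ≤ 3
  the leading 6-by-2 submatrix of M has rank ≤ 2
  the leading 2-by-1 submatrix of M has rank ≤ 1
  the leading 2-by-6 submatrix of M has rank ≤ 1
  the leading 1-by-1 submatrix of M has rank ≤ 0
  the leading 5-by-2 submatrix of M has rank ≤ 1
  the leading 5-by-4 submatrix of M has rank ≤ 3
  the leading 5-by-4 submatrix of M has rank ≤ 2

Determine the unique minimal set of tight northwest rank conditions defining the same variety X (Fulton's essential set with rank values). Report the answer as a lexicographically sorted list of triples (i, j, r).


Reconstructing r_w from the 11 given conditions:

  i=1: 0 0 1 1 1 1 1
  i=2: 0 0 1 1 1 1 2
  i=3: 1 1 2 2 2 2 3
  i=4: 1 1 2 2 3 3 4
  i=5: 1 1 2 2 3 4 5
  i=6: 1 2 3 3 4 5 6
  i=7: 1 2 3 4 5 6 7

reading off 1-entries of Δ²R: w = (3, 7, 1, 5, 6, 2, 4).

Fulton essential set (4 of the 11 Rothe cells):

[(2, 2, 0), (2, 6, 1), (5, 2, 1), (5, 4, 2)]


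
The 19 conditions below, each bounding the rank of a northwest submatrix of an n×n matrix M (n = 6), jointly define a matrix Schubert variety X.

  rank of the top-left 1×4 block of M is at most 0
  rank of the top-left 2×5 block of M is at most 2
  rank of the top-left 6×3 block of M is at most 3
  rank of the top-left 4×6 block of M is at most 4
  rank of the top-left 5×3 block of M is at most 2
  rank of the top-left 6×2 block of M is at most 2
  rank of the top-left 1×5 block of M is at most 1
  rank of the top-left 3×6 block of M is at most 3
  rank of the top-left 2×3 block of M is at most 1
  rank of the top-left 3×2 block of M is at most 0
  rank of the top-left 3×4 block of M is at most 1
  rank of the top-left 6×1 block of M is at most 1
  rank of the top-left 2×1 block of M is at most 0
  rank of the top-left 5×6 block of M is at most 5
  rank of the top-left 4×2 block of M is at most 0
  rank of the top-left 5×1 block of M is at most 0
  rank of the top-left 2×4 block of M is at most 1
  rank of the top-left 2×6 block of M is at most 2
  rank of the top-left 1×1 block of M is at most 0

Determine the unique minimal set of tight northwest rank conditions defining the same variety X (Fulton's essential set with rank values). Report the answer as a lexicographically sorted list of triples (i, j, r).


Recovering R(i,j) via the rank-extension bound from the 19 conditions:

  R[1]: 0, 0, 0, 0, 1, 1
  R[2]: 0, 0, 1, 1, 2, 2
  R[3]: 0, 0, 1, 1, 2, 3
  R[4]: 0, 0, 1, 2, 3, 4
  R[5]: 0, 1, 2, 3, 4, 5
  R[6]: 1, 2, 3, 4, 5, 6

reading off 1-entries of Δ²R: w = (5, 3, 6, 4, 2, 1).

|D(w)|=12, |Ess(w)|=4:

[(1, 4, 0), (3, 4, 1), (4, 2, 0), (5, 1, 0)]


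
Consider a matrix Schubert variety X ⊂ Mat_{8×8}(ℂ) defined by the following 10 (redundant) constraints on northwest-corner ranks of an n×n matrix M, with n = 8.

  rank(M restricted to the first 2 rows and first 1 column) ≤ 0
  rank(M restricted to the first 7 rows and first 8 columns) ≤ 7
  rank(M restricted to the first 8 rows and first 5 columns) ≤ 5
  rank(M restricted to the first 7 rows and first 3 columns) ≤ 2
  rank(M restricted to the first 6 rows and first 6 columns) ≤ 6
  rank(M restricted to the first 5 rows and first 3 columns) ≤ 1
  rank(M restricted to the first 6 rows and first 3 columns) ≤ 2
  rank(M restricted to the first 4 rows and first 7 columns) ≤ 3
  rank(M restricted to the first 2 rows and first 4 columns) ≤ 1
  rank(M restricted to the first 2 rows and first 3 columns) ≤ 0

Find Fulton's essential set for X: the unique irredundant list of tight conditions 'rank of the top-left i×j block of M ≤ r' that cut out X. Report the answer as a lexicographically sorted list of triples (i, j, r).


Rank table r_w(8×8) implied by the 10 constraints:

  row 1: 0  0  0  1  1  1  1  1
  row 2: 0  0  0  1  2  2  2  2
  row 3: 1  1  1  2  3  3  3  3
  row 4: 1  1  1  2  3  3  3  4
  row 5: 1  1  1  2  3  4  4  5
  row 6: 1  2  2  3  4  5  5  6
  row 7: 1  2  2  3  4  5  6  7
  row 8: 1  2  3  4  5  6  7  8

giving w = (4, 5, 1, 8, 6, 2, 7, 3) via Δ²R.

Fulton essential set (4 of the 13 Rothe cells):

[(2, 3, 0), (4, 7, 3), (5, 3, 1), (7, 3, 2)]


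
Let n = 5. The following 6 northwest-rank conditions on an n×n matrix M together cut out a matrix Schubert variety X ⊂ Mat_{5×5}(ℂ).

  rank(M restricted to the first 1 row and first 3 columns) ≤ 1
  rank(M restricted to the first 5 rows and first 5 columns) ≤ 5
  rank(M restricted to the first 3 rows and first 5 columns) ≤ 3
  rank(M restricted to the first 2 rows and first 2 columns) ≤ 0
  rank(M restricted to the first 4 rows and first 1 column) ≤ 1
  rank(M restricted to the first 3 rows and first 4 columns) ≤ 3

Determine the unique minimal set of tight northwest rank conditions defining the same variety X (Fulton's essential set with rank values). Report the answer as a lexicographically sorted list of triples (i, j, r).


Propagating the 6 rank bounds to every northwest block:

  i=1: 0  0  1  1  1
  i=2: 0  0  1  2  2
  i=3: 1  1  2  3  3
  i=4: 1  2  3  4  4
  i=5: 1  2  3  4  5

hence w(1..5) = (3, 4, 1, 2, 5).

|D(w)|=4, |Ess(w)|=1:

[(2, 2, 0)]
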